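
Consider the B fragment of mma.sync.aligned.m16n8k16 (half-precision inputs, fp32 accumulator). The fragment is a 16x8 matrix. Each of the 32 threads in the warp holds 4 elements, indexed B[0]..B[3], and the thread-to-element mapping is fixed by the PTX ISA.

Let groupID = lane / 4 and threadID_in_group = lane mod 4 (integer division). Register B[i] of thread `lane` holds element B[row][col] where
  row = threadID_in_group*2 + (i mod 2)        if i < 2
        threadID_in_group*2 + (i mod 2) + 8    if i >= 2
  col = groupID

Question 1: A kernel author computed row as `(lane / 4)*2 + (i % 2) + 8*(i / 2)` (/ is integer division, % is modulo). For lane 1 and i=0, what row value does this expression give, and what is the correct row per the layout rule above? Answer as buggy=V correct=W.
buggy=0 correct=2

`(lane / 4)*2 + (i % 2) + 8*(i / 2)`[1,0]⇒0
lane 1⇒1/4=0, 1 mod 4=1
i=0  r:2·1+0+0⇒2  c:0
row: 0 vs 2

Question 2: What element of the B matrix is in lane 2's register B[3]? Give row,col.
13,0

lane 2: G=0 (2/4), T=2 (2%4)
i=3: r=2*2+1+8=13, c=G=0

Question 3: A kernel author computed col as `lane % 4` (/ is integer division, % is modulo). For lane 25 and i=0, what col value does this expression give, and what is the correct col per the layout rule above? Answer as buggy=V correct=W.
buggy=1 correct=6

`lane % 4`[25,0]⇒1
L=25⇒gr=25>>2=6, th=25&3=1
[0]⇒row 1·2+0+0=2  col gr=6
col: 1 vs 6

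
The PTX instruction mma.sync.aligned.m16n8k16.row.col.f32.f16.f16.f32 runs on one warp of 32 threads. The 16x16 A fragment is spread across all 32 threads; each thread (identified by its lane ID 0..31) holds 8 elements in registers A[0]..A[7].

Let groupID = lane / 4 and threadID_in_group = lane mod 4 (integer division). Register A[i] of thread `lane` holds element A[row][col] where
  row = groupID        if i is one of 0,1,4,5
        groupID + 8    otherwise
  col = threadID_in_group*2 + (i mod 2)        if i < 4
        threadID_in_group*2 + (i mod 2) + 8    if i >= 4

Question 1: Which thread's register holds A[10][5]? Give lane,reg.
10,3

r: 10->gid=2,r8=1  c: 5->c8=0,tid=2,i&1=1
L=2*4+2=10  i=0*4+1*2+1=3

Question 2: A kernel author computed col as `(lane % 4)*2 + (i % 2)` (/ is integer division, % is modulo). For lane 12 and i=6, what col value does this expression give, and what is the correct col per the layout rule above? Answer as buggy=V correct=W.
buggy=0 correct=8

`(lane % 4)*2 + (i % 2)`[12,6]=>0
lane 12: grp=3 (12/4), tig=0 (12%4)
i=6: r=3+8=11, c=0*2+0+8=8
col: 0 vs 8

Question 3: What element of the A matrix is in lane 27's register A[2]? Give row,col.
L=27->g=27>>2=6, t=27&3=3
[2]->row 6+8=14  col 3·2+0+0=6

14,6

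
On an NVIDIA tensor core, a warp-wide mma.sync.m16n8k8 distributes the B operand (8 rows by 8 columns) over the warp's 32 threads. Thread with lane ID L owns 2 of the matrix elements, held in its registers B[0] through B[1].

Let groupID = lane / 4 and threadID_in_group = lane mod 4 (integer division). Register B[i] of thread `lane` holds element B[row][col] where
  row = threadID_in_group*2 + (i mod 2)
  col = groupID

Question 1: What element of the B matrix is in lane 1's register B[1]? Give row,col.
3,0

L=1->g=1>>2=0, t=1&3=1
[1]->row 1·2+1=3  col g=0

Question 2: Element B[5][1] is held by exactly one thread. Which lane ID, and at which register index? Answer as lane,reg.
c:1=>grp=1  r:5=>tig=2,lo=1
L=1*4+2=6  i=1=1

6,1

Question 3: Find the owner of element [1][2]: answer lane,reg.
c=2⇒gr=2  r=1⇒th=0,odd=1
L=2*4+0=8  i=1=1

8,1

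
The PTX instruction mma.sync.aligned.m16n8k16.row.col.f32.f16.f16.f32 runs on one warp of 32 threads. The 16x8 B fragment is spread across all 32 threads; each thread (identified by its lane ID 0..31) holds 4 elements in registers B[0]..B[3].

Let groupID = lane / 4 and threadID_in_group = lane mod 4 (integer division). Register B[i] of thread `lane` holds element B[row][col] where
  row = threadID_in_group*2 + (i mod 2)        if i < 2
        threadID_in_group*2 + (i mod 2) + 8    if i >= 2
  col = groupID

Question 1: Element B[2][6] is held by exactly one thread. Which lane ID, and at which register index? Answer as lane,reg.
25,0

c=6→G=6  r=2→rhi=0,T=1,p=0
L=6*4+1=25  i=0*2+0=0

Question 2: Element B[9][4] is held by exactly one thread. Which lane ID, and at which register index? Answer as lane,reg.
16,3

c=4->g=4  r=9->rb=1,t=0,b0=1
L=4*4+0=16  i=1*2+1=3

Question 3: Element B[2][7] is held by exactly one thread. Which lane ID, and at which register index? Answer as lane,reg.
29,0

c:7=>grp=7  r:2=>rB=0,tig=1,lo=0
L=7*4+1=29  i=0*2+0=0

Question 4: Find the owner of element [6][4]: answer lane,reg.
19,0

c=4->g=4  r=6->rb=0,t=3,b0=0
L=4*4+3=19  i=0*2+0=0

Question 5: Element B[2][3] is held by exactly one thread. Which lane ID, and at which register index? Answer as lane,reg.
c=3->g=3  r=2->rb=0,t=1,b0=0
L=3*4+1=13  i=0*2+0=0

13,0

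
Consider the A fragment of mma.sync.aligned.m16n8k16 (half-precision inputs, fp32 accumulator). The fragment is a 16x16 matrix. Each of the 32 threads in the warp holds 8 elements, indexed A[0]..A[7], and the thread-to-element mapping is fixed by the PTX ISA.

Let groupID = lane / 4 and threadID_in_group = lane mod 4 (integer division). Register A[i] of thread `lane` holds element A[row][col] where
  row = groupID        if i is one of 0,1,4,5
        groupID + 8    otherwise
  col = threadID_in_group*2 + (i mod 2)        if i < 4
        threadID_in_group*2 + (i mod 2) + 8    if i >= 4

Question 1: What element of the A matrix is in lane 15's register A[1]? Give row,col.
3,7

15: grp=3,tig=3
[1] (3+0,3*2+1+0) = (3,7)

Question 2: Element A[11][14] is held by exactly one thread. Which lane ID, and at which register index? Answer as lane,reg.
r: 11->gid=3,r8=1  c: 14->c8=1,tid=3,i&1=0
L=3*4+3=15  i=1*4+1*2+0=6

15,6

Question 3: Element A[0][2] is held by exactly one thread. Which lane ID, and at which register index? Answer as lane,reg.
r=0⇒gr=0,Rb=0  c=2⇒Cb=0,th=1,odd=0
L=0*4+1=1  i=0*4+0*2+0=0

1,0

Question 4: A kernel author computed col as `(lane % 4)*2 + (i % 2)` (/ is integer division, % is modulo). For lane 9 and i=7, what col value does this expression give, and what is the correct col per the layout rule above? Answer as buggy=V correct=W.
buggy=3 correct=11

`(lane % 4)*2 + (i % 2)`[9,7]=>3
lane 9: grp=2 (9/4), tig=1 (9%4)
i=7: r=2+8=10, c=1*2+1+8=11
col: 3 vs 11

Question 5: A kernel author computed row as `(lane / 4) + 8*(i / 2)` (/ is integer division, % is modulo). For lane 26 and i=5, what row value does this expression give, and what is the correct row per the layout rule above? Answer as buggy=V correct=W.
buggy=22 correct=6

`(lane / 4) + 8*(i / 2)`[26,5]->22
lane 26: gid=6 (26/4), tid=2 (26%4)
i=5: r=6+0=6, c=2*2+1+8=13
row: 22 vs 6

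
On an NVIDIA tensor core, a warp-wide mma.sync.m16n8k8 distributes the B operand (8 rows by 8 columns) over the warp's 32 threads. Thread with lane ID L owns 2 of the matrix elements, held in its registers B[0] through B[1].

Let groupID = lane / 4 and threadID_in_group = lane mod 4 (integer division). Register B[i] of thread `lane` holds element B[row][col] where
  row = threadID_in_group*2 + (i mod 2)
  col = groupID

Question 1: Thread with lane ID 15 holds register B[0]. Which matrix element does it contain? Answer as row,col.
L=15→G=15>>2=3, T=15&3=3
[0]→row 3·2+0=6  col G=3

6,3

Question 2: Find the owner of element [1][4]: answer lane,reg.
16,1

c=4->g=4  r=1->t=0,b0=1
L=4*4+0=16  i=1=1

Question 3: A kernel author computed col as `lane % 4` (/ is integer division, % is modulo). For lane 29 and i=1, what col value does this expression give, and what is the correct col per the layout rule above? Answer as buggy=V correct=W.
`lane % 4`[29,1]->1
lane 29: gid=7 (29/4), tid=1 (29%4)
i=1: r=1*2+1=3, c=gid=7
col: 1 vs 7

buggy=1 correct=7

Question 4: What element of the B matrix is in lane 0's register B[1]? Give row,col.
1,0

0: g=0,t=0
[1] (0*2+1,0) = (1,0)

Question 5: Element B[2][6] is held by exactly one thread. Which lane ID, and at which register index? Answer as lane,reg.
25,0

c=6⇒gr=6  r=2⇒th=1,odd=0
L=6*4+1=25  i=0=0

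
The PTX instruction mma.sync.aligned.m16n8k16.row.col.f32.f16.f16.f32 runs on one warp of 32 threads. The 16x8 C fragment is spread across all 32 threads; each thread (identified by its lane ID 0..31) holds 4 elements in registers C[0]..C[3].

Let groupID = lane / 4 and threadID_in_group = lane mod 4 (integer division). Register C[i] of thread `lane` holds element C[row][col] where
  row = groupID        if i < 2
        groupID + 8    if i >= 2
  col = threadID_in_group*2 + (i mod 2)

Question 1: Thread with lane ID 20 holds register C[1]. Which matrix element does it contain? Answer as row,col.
lane 20->20/4=5, 20 mod 4=0
i=1  r:5+0->5  c:2·0+1->1

5,1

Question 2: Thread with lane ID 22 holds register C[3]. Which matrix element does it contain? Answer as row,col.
22: gid=5,tid=2
[3] (5+8,2*2+1) = (13,5)

13,5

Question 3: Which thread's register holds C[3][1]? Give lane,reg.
12,1

r=3->g=3,rb=0  c=1->t=0,b0=1
L=3*4+0=12  i=0*2+1=1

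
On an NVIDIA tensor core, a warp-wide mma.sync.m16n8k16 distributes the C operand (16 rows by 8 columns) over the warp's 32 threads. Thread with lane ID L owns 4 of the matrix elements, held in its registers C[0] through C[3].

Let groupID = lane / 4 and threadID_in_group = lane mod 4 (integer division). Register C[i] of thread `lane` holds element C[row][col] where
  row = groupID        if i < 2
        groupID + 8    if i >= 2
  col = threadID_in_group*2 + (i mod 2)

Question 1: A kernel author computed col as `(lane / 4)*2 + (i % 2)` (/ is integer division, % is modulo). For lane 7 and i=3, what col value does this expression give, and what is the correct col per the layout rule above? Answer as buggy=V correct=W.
buggy=3 correct=7

`(lane / 4)*2 + (i % 2)`[7,3]->3
lane 7: g=1 (7/4), t=3 (7%4)
i=3: r=1+8=9, c=3*2+1=7
col: 3 vs 7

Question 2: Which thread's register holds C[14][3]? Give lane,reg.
25,3

r: 14->gid=6,r8=1  c: 3->tid=1,i&1=1
L=6*4+1=25  i=1*2+1=3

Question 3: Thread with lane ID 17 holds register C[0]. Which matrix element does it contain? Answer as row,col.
4,2

lane 17: g=4 (17/4), t=1 (17%4)
i=0: r=4+0=4, c=1*2+0=2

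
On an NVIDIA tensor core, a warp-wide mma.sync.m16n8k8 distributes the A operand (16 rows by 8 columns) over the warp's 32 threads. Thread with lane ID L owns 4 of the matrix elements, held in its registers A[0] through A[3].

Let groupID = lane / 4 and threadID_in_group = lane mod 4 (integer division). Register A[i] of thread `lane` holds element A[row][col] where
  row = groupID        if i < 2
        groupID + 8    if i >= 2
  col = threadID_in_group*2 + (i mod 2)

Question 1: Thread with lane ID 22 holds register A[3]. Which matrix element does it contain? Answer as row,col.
13,5

L=22=>grp=22>>2=5, tig=22&3=2
[3]=>row 5+8=13  col 2·2+1=5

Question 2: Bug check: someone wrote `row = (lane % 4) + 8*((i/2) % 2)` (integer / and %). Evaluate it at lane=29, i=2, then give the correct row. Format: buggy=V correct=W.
buggy=9 correct=15

`(lane % 4) + 8*((i/2) % 2)`[29,2]->9
L=29->gid=29>>2=7, tid=29&3=1
[2]->row 7+8=15  col 1·2+0=2
row: 9 vs 15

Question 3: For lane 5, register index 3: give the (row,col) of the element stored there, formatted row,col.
lane 5→5/4=1, 5 mod 4=1
i=3  r:1+8→9  c:2·1+1→3

9,3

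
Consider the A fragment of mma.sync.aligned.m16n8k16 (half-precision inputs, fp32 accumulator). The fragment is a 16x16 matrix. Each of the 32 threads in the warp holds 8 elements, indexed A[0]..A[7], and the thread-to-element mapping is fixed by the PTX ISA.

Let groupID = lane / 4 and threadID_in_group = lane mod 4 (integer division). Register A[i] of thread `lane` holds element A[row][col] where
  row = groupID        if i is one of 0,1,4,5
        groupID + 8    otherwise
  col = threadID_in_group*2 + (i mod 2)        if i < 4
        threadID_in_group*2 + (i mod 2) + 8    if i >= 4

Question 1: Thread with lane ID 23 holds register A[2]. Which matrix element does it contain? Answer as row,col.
13,6

lane 23⇒23/4=5, 23 mod 4=3
i=2  r:5+8⇒13  c:2·3+0+0⇒6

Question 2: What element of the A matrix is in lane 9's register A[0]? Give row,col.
lane 9→9/4=2, 9 mod 4=1
i=0  r:2+0→2  c:2·1+0+0→2

2,2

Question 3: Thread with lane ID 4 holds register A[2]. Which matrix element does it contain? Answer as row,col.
4: gr=1,th=0
[2] (1+8,0*2+0+0) = (9,0)

9,0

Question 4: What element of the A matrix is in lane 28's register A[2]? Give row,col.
15,0

lane 28->28/4=7, 28 mod 4=0
i=2  r:7+8->15  c:2·0+0+0->0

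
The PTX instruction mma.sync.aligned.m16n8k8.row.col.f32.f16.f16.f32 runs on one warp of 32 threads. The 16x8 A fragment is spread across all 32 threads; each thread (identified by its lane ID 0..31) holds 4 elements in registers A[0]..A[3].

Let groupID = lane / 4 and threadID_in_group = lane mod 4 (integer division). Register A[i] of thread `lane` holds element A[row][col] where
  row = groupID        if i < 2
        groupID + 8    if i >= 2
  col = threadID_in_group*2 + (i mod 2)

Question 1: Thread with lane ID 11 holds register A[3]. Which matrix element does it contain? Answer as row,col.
10,7

11: gr=2,th=3
[3] (2+8,3*2+1) = (10,7)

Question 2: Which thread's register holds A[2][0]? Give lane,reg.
r=2->g=2,rb=0  c=0->t=0,b0=0
L=2*4+0=8  i=0*2+0=0

8,0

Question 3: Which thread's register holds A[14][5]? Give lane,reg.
26,3

r=14→G=6,rhi=1  c=5→T=2,p=1
L=6*4+2=26  i=1*2+1=3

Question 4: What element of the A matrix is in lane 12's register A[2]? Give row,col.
lane 12: g=3 (12/4), t=0 (12%4)
i=2: r=3+8=11, c=0*2+0=0

11,0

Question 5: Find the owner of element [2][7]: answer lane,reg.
11,1

r=2->g=2,rb=0  c=7->t=3,b0=1
L=2*4+3=11  i=0*2+1=1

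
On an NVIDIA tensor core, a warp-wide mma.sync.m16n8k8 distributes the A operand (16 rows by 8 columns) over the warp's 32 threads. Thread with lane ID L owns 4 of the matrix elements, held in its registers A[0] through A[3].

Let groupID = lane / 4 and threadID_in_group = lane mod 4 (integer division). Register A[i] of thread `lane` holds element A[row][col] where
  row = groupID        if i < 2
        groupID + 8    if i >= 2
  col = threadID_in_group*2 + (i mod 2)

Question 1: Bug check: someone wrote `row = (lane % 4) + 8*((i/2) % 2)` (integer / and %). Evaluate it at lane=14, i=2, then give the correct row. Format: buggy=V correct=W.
buggy=10 correct=11

`(lane % 4) + 8*((i/2) % 2)`[14,2]→10
lane 14: G=3 (14/4), T=2 (14%4)
i=2: r=3+8=11, c=2*2+0=4
row: 10 vs 11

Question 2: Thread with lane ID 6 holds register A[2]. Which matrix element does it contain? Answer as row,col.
lane 6: gid=1 (6/4), tid=2 (6%4)
i=2: r=1+8=9, c=2*2+0=4

9,4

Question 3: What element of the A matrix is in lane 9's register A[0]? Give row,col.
lane 9->9/4=2, 9 mod 4=1
i=0  r:2+0->2  c:2·1+0->2

2,2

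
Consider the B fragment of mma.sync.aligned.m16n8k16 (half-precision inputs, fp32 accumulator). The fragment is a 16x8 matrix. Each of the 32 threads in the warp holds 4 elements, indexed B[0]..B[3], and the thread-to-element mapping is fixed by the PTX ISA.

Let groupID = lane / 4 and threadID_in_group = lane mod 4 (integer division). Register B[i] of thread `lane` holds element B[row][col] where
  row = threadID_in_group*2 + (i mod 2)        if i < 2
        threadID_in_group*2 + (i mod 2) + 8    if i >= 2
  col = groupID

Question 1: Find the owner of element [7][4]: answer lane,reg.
c: 4->gid=4  r: 7->r8=0,tid=3,i&1=1
L=4*4+3=19  i=0*2+1=1

19,1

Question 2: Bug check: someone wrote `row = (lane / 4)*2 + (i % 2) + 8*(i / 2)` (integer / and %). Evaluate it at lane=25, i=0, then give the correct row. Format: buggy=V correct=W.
`(lane / 4)*2 + (i % 2) + 8*(i / 2)`[25,0]->12
L=25->gid=25>>2=6, tid=25&3=1
[0]->row 1·2+0+0=2  col gid=6
row: 12 vs 2

buggy=12 correct=2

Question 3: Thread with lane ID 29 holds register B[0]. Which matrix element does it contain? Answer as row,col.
2,7

L=29->g=29>>2=7, t=29&3=1
[0]->row 1·2+0+0=2  col g=7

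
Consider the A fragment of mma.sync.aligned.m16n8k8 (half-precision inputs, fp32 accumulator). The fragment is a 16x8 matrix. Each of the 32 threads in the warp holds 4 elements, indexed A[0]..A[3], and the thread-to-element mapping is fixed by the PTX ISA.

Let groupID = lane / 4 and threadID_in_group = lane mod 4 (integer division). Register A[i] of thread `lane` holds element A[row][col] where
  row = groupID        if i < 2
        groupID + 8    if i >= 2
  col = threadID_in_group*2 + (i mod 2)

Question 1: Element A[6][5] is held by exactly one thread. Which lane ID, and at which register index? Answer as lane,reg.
r: 6->gid=6,r8=0  c: 5->tid=2,i&1=1
L=6*4+2=26  i=0*2+1=1

26,1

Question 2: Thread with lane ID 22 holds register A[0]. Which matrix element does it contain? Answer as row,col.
5,4

lane 22→22/4=5, 22 mod 4=2
i=0  r:5+0→5  c:2·2+0→4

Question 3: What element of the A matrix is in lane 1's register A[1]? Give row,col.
L=1→G=1>>2=0, T=1&3=1
[1]→row 0+0=0  col 1·2+1=3

0,3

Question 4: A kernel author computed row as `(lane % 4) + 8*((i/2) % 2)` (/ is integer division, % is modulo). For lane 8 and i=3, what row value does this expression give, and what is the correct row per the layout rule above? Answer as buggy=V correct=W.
`(lane % 4) + 8*((i/2) % 2)`[8,3]->8
L=8->gid=8>>2=2, tid=8&3=0
[3]->row 2+8=10  col 0·2+1=1
row: 8 vs 10

buggy=8 correct=10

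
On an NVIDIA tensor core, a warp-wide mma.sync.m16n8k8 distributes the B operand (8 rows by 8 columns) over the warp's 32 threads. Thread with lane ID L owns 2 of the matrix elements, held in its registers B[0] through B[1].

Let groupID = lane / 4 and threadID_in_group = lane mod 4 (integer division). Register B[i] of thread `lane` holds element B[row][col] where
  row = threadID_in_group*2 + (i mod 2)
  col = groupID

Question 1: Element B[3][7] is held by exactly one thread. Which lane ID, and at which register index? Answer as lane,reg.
c=7⇒gr=7  r=3⇒th=1,odd=1
L=7*4+1=29  i=1=1

29,1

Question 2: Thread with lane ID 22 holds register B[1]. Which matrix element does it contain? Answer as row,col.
5,5

lane 22: G=5 (22/4), T=2 (22%4)
i=1: r=2*2+1=5, c=G=5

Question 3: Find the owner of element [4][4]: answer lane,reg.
18,0

c=4->g=4  r=4->t=2,b0=0
L=4*4+2=18  i=0=0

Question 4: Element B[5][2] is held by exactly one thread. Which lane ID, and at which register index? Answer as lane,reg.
c: 2->gid=2  r: 5->tid=2,i&1=1
L=2*4+2=10  i=1=1

10,1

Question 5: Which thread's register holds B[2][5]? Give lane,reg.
21,0

c=5->g=5  r=2->t=1,b0=0
L=5*4+1=21  i=0=0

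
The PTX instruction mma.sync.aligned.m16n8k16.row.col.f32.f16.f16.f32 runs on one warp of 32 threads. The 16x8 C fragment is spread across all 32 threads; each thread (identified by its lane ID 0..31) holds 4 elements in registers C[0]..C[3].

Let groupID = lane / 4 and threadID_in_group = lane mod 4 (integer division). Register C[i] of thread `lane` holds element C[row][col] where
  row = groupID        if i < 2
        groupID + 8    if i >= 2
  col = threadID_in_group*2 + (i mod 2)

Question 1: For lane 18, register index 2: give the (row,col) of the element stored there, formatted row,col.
18: gid=4,tid=2
[2] (4+8,2*2+0) = (12,4)

12,4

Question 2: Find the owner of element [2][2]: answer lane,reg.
r: 2->gid=2,r8=0  c: 2->tid=1,i&1=0
L=2*4+1=9  i=0*2+0=0

9,0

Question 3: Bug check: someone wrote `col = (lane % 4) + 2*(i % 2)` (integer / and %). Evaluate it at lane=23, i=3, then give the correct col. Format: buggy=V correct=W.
`(lane % 4) + 2*(i % 2)`[23,3]=>5
23: grp=5,tig=3
[3] (5+8,3*2+1) = (13,7)
col: 5 vs 7

buggy=5 correct=7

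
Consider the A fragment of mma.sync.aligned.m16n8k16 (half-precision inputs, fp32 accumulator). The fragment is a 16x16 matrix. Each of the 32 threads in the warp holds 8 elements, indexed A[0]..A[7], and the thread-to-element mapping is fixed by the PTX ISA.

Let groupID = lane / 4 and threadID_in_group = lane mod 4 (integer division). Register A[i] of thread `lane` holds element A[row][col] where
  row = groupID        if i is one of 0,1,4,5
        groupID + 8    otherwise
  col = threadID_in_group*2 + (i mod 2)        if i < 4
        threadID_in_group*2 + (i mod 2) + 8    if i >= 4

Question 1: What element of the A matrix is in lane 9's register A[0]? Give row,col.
L=9->gid=9>>2=2, tid=9&3=1
[0]->row 2+0=2  col 1·2+0+0=2

2,2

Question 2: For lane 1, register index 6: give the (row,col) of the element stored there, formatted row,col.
8,10

lane 1⇒1/4=0, 1 mod 4=1
i=6  r:0+8⇒8  c:2·1+0+8⇒10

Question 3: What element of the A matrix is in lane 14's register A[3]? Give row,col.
11,5

L=14⇒gr=14>>2=3, th=14&3=2
[3]⇒row 3+8=11  col 2·2+1+0=5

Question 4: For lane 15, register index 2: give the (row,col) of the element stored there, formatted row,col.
lane 15: gid=3 (15/4), tid=3 (15%4)
i=2: r=3+8=11, c=3*2+0+0=6

11,6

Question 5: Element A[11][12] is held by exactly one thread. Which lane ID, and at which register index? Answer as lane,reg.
14,6

r:11=>grp=3,rB=1  c:12=>cB=1,tig=2,lo=0
L=3*4+2=14  i=1*4+1*2+0=6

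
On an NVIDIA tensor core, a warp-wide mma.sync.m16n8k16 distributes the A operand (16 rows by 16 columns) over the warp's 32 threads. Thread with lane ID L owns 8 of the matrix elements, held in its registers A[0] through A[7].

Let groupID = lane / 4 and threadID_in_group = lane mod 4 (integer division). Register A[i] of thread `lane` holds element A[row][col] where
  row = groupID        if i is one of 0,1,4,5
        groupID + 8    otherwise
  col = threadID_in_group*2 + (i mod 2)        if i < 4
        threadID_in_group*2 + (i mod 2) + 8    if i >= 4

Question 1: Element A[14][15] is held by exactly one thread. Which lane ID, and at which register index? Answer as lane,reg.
27,7

r: 14->gid=6,r8=1  c: 15->c8=1,tid=3,i&1=1
L=6*4+3=27  i=1*4+1*2+1=7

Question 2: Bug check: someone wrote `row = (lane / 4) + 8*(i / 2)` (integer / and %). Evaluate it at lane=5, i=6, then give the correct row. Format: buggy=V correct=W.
buggy=25 correct=9

`(lane / 4) + 8*(i / 2)`[5,6]→25
L=5→G=5>>2=1, T=5&3=1
[6]→row 1+8=9  col 1·2+0+8=10
row: 25 vs 9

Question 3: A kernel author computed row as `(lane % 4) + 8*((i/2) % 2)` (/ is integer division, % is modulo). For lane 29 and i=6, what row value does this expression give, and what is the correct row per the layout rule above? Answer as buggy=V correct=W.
buggy=9 correct=15

`(lane % 4) + 8*((i/2) % 2)`[29,6]⇒9
29: gr=7,th=1
[6] (7+8,1*2+0+8) = (15,10)
row: 9 vs 15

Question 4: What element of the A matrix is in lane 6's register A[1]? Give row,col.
lane 6=>6/4=1, 6 mod 4=2
i=1  r:1+0=>1  c:2·2+1+0=>5

1,5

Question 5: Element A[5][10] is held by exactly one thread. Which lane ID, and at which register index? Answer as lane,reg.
r=5→G=5,rhi=0  c=10→chi=1,T=1,p=0
L=5*4+1=21  i=1*4+0*2+0=4

21,4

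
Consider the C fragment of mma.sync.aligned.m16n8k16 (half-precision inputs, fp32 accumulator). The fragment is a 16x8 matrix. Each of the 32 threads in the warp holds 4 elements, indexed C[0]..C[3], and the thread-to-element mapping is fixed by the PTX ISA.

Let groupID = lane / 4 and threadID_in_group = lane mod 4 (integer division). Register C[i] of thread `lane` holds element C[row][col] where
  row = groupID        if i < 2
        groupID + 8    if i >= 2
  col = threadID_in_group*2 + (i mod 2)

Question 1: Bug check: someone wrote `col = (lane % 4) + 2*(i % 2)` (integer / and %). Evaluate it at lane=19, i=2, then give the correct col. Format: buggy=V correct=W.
`(lane % 4) + 2*(i % 2)`[19,2]=>3
L=19=>grp=19>>2=4, tig=19&3=3
[2]=>row 4+8=12  col 3·2+0=6
col: 3 vs 6

buggy=3 correct=6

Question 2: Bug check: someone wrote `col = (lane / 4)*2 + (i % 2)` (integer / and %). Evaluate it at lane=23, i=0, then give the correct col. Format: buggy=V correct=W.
buggy=10 correct=6

`(lane / 4)*2 + (i % 2)`[23,0]=>10
L=23=>grp=23>>2=5, tig=23&3=3
[0]=>row 5+0=5  col 3·2+0=6
col: 10 vs 6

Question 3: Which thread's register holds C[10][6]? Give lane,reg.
11,2

r:10=>grp=2,rB=1  c:6=>tig=3,lo=0
L=2*4+3=11  i=1*2+0=2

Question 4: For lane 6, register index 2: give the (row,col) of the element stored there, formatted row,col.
6: grp=1,tig=2
[2] (1+8,2*2+0) = (9,4)

9,4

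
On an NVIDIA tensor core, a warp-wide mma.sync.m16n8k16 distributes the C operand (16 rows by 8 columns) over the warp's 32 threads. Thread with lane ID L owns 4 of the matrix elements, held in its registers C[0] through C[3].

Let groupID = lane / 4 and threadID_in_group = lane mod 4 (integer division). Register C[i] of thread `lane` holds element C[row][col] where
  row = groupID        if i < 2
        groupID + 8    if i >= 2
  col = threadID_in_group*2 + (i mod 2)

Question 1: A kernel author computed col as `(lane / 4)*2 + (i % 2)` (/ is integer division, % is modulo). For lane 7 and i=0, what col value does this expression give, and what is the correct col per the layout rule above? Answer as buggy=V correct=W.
`(lane / 4)*2 + (i % 2)`[7,0]->2
lane 7: g=1 (7/4), t=3 (7%4)
i=0: r=1+0=1, c=3*2+0=6
col: 2 vs 6

buggy=2 correct=6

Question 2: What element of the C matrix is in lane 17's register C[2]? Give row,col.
lane 17→17/4=4, 17 mod 4=1
i=2  r:4+8→12  c:2·1+0→2

12,2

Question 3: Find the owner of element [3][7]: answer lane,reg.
15,1

r=3⇒gr=3,Rb=0  c=7⇒th=3,odd=1
L=3*4+3=15  i=0*2+1=1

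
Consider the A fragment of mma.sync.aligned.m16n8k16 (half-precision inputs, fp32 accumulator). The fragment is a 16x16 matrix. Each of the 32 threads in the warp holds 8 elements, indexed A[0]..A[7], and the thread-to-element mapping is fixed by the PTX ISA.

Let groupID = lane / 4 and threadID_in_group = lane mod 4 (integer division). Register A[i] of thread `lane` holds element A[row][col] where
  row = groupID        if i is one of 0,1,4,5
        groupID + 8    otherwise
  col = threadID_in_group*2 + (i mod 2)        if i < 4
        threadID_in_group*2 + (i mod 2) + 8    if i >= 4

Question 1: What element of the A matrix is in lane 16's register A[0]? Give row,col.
4,0

L=16⇒gr=16>>2=4, th=16&3=0
[0]⇒row 4+0=4  col 0·2+0+0=0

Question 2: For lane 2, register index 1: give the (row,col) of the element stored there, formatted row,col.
lane 2: g=0 (2/4), t=2 (2%4)
i=1: r=0+0=0, c=2*2+1+0=5

0,5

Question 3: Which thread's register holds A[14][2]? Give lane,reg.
25,2

r=14->g=6,rb=1  c=2->cb=0,t=1,b0=0
L=6*4+1=25  i=0*4+1*2+0=2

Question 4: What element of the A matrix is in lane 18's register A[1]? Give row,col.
lane 18->18/4=4, 18 mod 4=2
i=1  r:4+0->4  c:2·2+1+0->5

4,5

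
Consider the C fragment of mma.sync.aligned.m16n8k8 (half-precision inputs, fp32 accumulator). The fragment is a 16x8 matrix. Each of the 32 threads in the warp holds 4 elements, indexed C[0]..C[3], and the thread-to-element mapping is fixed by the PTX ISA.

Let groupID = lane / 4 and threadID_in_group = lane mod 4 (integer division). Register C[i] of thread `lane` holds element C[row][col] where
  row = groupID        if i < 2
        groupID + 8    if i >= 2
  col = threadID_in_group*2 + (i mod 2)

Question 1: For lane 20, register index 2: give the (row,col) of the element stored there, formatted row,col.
20: grp=5,tig=0
[2] (5+8,0*2+0) = (13,0)

13,0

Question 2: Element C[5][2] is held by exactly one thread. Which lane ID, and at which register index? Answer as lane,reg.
21,0

r:5=>grp=5,rB=0  c:2=>tig=1,lo=0
L=5*4+1=21  i=0*2+0=0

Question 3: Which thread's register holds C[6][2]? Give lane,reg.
r=6→G=6,rhi=0  c=2→T=1,p=0
L=6*4+1=25  i=0*2+0=0

25,0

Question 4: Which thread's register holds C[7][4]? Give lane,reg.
30,0

r=7⇒gr=7,Rb=0  c=4⇒th=2,odd=0
L=7*4+2=30  i=0*2+0=0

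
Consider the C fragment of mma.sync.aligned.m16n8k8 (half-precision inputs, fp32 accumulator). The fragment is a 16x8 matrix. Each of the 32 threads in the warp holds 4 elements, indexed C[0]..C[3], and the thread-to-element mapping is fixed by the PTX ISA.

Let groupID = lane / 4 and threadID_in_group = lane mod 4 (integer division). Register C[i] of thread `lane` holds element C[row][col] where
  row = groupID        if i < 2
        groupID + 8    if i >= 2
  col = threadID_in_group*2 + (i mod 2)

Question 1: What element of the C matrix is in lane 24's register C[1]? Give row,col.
6,1

lane 24: gid=6 (24/4), tid=0 (24%4)
i=1: r=6+0=6, c=0*2+1=1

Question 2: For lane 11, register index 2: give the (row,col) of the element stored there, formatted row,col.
lane 11->11/4=2, 11 mod 4=3
i=2  r:2+8->10  c:2·3+0->6

10,6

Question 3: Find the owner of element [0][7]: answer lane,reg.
3,1

r=0->g=0,rb=0  c=7->t=3,b0=1
L=0*4+3=3  i=0*2+1=1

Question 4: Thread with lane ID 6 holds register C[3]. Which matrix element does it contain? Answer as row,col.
9,5

L=6->g=6>>2=1, t=6&3=2
[3]->row 1+8=9  col 2·2+1=5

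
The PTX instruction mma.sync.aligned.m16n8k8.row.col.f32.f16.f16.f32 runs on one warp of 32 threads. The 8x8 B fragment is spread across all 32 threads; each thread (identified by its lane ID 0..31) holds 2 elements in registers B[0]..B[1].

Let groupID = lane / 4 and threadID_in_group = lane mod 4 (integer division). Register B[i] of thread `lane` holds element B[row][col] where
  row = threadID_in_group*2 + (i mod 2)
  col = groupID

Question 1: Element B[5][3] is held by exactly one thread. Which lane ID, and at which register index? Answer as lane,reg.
14,1

c=3→G=3  r=5→T=2,p=1
L=3*4+2=14  i=1=1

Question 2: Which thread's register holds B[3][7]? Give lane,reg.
29,1

c=7->g=7  r=3->t=1,b0=1
L=7*4+1=29  i=1=1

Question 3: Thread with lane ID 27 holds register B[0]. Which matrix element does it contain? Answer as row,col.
lane 27=>27/4=6, 27 mod 4=3
i=0  r:2·3+0=>6  c:6

6,6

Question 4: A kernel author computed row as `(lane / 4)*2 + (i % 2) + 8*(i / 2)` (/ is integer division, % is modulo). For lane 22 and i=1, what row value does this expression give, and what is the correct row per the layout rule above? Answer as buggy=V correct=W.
buggy=11 correct=5

`(lane / 4)*2 + (i % 2) + 8*(i / 2)`[22,1]=>11
22: grp=5,tig=2
[1] (2*2+1,5) = (5,5)
row: 11 vs 5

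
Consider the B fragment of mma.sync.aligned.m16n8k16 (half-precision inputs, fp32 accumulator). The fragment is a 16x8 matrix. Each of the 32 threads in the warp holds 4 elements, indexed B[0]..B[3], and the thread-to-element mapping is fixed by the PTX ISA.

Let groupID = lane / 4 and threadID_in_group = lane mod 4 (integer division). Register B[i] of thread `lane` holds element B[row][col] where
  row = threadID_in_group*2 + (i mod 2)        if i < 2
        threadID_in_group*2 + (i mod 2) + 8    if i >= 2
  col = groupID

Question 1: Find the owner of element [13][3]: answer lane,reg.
14,3

c=3⇒gr=3  r=13⇒Rb=1,th=2,odd=1
L=3*4+2=14  i=1*2+1=3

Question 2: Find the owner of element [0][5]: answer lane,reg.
20,0

c=5→G=5  r=0→rhi=0,T=0,p=0
L=5*4+0=20  i=0*2+0=0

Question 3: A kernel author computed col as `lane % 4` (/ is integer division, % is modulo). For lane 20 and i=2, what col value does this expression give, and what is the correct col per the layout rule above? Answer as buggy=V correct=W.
`lane % 4`[20,2]->0
lane 20: gid=5 (20/4), tid=0 (20%4)
i=2: r=0*2+0+8=8, c=gid=5
col: 0 vs 5

buggy=0 correct=5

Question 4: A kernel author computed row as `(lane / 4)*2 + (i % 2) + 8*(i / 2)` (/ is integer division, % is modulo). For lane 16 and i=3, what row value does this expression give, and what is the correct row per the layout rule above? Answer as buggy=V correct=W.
`(lane / 4)*2 + (i % 2) + 8*(i / 2)`[16,3]=>17
lane 16=>16/4=4, 16 mod 4=0
i=3  r:2·0+1+8=>9  c:4
row: 17 vs 9

buggy=17 correct=9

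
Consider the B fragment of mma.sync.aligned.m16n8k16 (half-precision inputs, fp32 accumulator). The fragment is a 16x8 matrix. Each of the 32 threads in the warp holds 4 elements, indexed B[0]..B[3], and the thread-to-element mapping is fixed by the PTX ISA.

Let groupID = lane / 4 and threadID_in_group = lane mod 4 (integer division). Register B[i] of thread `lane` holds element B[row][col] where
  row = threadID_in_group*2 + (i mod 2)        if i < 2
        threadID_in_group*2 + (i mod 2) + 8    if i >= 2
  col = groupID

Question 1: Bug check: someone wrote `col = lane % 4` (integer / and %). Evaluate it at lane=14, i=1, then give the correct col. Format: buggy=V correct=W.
`lane % 4`[14,1]→2
lane 14→14/4=3, 14 mod 4=2
i=1  r:2·2+1+0→5  c:3
col: 2 vs 3

buggy=2 correct=3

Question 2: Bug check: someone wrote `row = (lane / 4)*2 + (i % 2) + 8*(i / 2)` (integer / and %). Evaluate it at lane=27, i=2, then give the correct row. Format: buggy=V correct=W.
buggy=20 correct=14

`(lane / 4)*2 + (i % 2) + 8*(i / 2)`[27,2]->20
lane 27: g=6 (27/4), t=3 (27%4)
i=2: r=3*2+0+8=14, c=g=6
row: 20 vs 14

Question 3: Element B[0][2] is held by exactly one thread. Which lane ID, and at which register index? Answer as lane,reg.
c: 2->gid=2  r: 0->r8=0,tid=0,i&1=0
L=2*4+0=8  i=0*2+0=0

8,0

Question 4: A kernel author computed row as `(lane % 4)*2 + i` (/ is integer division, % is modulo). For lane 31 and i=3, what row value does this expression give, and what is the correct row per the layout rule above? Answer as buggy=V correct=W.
buggy=9 correct=15

`(lane % 4)*2 + i`[31,3]=>9
lane 31=>31/4=7, 31 mod 4=3
i=3  r:2·3+1+8=>15  c:7
row: 9 vs 15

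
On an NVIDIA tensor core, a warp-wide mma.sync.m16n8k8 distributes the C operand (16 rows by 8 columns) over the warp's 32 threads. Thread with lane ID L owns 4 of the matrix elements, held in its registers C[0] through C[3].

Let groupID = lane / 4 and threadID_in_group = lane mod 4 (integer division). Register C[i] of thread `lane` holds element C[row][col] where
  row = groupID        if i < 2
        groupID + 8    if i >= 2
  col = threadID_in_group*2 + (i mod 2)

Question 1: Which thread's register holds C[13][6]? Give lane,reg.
23,2

r=13⇒gr=5,Rb=1  c=6⇒th=3,odd=0
L=5*4+3=23  i=1*2+0=2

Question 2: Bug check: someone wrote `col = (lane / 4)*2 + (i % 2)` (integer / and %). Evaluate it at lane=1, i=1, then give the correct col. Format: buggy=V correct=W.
`(lane / 4)*2 + (i % 2)`[1,1]→1
1: G=0,T=1
[1] (0+0,1*2+1) = (0,3)
col: 1 vs 3

buggy=1 correct=3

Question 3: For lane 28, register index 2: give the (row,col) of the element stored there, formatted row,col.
15,0

L=28⇒gr=28>>2=7, th=28&3=0
[2]⇒row 7+8=15  col 0·2+0=0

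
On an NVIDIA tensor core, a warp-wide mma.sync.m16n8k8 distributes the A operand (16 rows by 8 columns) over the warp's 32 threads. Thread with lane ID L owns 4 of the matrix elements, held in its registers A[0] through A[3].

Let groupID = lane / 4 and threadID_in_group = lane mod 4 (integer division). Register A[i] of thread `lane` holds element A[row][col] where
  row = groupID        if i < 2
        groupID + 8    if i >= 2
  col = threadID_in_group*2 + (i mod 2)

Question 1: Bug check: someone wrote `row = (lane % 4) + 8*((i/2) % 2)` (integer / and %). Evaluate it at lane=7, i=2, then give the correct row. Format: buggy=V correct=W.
buggy=11 correct=9

`(lane % 4) + 8*((i/2) % 2)`[7,2]→11
lane 7→7/4=1, 7 mod 4=3
i=2  r:1+8→9  c:2·3+0→6
row: 11 vs 9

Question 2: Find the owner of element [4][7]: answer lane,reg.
r:4=>grp=4,rB=0  c:7=>tig=3,lo=1
L=4*4+3=19  i=0*2+1=1

19,1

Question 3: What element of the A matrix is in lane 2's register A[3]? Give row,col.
8,5

lane 2->2/4=0, 2 mod 4=2
i=3  r:0+8->8  c:2·2+1->5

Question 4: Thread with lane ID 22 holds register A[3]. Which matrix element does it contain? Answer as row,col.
13,5

L=22→G=22>>2=5, T=22&3=2
[3]→row 5+8=13  col 2·2+1=5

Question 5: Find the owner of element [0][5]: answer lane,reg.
r=0⇒gr=0,Rb=0  c=5⇒th=2,odd=1
L=0*4+2=2  i=0*2+1=1

2,1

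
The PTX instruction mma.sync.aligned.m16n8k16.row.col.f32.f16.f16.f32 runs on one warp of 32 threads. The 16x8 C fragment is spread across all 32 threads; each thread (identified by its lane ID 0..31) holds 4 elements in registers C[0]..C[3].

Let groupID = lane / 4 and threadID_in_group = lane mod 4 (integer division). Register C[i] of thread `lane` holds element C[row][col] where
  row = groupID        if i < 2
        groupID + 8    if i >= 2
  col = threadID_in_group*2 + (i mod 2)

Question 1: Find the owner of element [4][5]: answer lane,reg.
18,1

r:4=>grp=4,rB=0  c:5=>tig=2,lo=1
L=4*4+2=18  i=0*2+1=1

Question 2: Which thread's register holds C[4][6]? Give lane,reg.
19,0

r=4->g=4,rb=0  c=6->t=3,b0=0
L=4*4+3=19  i=0*2+0=0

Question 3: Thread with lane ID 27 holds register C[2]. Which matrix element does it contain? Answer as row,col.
14,6

27: G=6,T=3
[2] (6+8,3*2+0) = (14,6)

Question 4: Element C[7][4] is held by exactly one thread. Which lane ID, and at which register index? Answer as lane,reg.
30,0

r=7→G=7,rhi=0  c=4→T=2,p=0
L=7*4+2=30  i=0*2+0=0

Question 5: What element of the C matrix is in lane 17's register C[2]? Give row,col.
12,2

17: G=4,T=1
[2] (4+8,1*2+0) = (12,2)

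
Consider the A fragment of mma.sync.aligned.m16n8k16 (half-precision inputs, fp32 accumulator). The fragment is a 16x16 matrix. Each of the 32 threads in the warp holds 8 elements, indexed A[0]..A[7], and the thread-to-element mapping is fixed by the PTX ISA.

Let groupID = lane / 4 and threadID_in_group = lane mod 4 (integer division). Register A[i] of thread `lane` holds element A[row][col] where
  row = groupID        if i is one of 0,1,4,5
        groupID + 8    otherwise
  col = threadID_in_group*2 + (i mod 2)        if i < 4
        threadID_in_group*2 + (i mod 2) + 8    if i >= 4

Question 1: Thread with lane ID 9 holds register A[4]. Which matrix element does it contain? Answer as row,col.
2,10

lane 9->9/4=2, 9 mod 4=1
i=4  r:2+0->2  c:2·1+0+8->10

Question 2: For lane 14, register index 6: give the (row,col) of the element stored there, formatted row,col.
L=14->g=14>>2=3, t=14&3=2
[6]->row 3+8=11  col 2·2+0+8=12

11,12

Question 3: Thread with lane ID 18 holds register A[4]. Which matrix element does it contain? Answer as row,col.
18: gr=4,th=2
[4] (4+0,2*2+0+8) = (4,12)

4,12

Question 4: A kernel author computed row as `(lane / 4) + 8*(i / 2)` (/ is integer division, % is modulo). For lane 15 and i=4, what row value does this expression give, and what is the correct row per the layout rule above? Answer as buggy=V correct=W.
buggy=19 correct=3

`(lane / 4) + 8*(i / 2)`[15,4]->19
lane 15: g=3 (15/4), t=3 (15%4)
i=4: r=3+0=3, c=3*2+0+8=14
row: 19 vs 3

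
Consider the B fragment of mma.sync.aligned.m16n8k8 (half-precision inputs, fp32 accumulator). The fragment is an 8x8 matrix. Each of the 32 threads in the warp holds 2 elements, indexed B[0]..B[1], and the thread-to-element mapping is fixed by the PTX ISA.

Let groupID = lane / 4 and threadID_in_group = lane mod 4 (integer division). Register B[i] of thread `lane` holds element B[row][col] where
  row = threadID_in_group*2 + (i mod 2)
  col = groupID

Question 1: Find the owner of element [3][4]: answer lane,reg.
c:4=>grp=4  r:3=>tig=1,lo=1
L=4*4+1=17  i=1=1

17,1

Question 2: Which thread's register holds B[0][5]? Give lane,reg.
c=5⇒gr=5  r=0⇒th=0,odd=0
L=5*4+0=20  i=0=0

20,0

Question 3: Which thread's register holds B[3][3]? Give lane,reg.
13,1

c=3→G=3  r=3→T=1,p=1
L=3*4+1=13  i=1=1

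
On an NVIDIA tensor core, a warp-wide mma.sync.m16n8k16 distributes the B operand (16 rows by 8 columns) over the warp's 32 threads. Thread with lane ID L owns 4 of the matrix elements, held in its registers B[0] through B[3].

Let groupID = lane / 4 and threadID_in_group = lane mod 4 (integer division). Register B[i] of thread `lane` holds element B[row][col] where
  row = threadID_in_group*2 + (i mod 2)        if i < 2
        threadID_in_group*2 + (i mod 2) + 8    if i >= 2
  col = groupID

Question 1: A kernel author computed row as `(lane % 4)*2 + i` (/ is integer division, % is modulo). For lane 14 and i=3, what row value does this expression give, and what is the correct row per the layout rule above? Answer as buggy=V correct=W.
`(lane % 4)*2 + i`[14,3]→7
lane 14→14/4=3, 14 mod 4=2
i=3  r:2·2+1+8→13  c:3
row: 7 vs 13

buggy=7 correct=13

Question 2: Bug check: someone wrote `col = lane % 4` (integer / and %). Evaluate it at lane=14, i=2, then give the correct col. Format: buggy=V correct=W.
buggy=2 correct=3

`lane % 4`[14,2]⇒2
lane 14: gr=3 (14/4), th=2 (14%4)
i=2: r=2*2+0+8=12, c=gr=3
col: 2 vs 3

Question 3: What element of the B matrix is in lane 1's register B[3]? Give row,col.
11,0

lane 1: G=0 (1/4), T=1 (1%4)
i=3: r=1*2+1+8=11, c=G=0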